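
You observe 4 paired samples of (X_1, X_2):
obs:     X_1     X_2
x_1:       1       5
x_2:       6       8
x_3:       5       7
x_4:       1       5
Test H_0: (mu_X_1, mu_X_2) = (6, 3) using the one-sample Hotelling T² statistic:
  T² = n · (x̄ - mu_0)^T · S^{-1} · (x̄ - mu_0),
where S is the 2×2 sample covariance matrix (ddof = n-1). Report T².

Step 1 — sample mean vector:
  mean(X_1) = (1 + 6 + 5 + 1) / 4 = 13/4 = 3.25
  mean(X_2) = (5 + 8 + 7 + 5) / 4 = 25/4 = 6.25
  x̄ = (3.25, 6.25),  deviation x̄ - mu_0 = (3.25, 6.25) - (6, 3) = (-2.75, 3.25).

Step 2 — sample covariance matrix, S[i,j] = (1/(n-1)) · Σ_k (x_{k,i} - mean_i) · (x_{k,j} - mean_j), divisor n-1 = 3:
  S[X_1,X_1] = ((-2.25)·(-2.25) + (2.75)·(2.75) + (1.75)·(1.75) + (-2.25)·(-2.25)) / 3 = 20.75/3 = 6.9167
  S[X_1,X_2] = ((-2.25)·(-1.25) + (2.75)·(1.75) + (1.75)·(0.75) + (-2.25)·(-1.25)) / 3 = 11.75/3 = 3.9167
  S[X_2,X_2] = ((-1.25)·(-1.25) + (1.75)·(1.75) + (0.75)·(0.75) + (-1.25)·(-1.25)) / 3 = 6.75/3 = 2.25
  S = [[6.9167, 3.9167],
 [3.9167, 2.25]].

Step 3 — invert S. det(S) = 6.9167·2.25 - (3.9167)² = 0.2222.
  S^{-1} = (1/det) · [[d, -b], [-b, a]] = [[10.125, -17.625],
 [-17.625, 31.125]].

Step 4 — quadratic form (x̄ - mu_0)^T · S^{-1} · (x̄ - mu_0):
  S^{-1} · (x̄ - mu_0) = (-85.125, 149.625),
  (x̄ - mu_0)^T · [...] = (-2.75)·(-85.125) + (3.25)·(149.625) = 720.375.

Step 5 — scale by n: T² = 4 · 720.375 = 2881.5.

T² ≈ 2881.5


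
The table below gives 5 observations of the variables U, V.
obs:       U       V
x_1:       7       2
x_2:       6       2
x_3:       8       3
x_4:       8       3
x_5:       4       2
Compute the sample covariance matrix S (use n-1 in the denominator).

Step 1 — column means:
  mean(U) = (7 + 6 + 8 + 8 + 4) / 5 = 33/5 = 6.6
  mean(V) = (2 + 2 + 3 + 3 + 2) / 5 = 12/5 = 2.4

Step 2 — sample covariance S[i,j] = (1/(n-1)) · Σ_k (x_{k,i} - mean_i) · (x_{k,j} - mean_j), with n-1 = 4.
  S[U,U] = ((0.4)·(0.4) + (-0.6)·(-0.6) + (1.4)·(1.4) + (1.4)·(1.4) + (-2.6)·(-2.6)) / 4 = 11.2/4 = 2.8
  S[U,V] = ((0.4)·(-0.4) + (-0.6)·(-0.4) + (1.4)·(0.6) + (1.4)·(0.6) + (-2.6)·(-0.4)) / 4 = 2.8/4 = 0.7
  S[V,V] = ((-0.4)·(-0.4) + (-0.4)·(-0.4) + (0.6)·(0.6) + (0.6)·(0.6) + (-0.4)·(-0.4)) / 4 = 1.2/4 = 0.3

S is symmetric (S[j,i] = S[i,j]). Assembling:

S = [[2.8, 0.7],
 [0.7, 0.3]]


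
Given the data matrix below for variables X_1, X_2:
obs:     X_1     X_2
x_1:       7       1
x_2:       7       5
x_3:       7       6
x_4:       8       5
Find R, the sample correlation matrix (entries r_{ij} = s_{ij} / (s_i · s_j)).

Step 1 — column means:
  mean(X_1) = (7 + 7 + 7 + 8) / 4 = 29/4 = 7.25
  mean(X_2) = (1 + 5 + 6 + 5) / 4 = 17/4 = 4.25

Step 2 — sample variances and covariances s[i,j] = (1/(n-1)) · Σ_k (x_{k,i} - mean_i) · (x_{k,j} - mean_j), with n-1 = 3:
  s[X_1,X_1] = ((-0.25)·(-0.25) + (-0.25)·(-0.25) + (-0.25)·(-0.25) + (0.75)·(0.75)) / 3 = 0.75/3 = 0.25
  s[X_1,X_2] = ((-0.25)·(-3.25) + (-0.25)·(0.75) + (-0.25)·(1.75) + (0.75)·(0.75)) / 3 = 0.75/3 = 0.25
  s[X_2,X_2] = ((-3.25)·(-3.25) + (0.75)·(0.75) + (1.75)·(1.75) + (0.75)·(0.75)) / 3 = 14.75/3 = 4.9167
  Sample standard deviations s_i = √(s[i,i]):
  s(X_1) = √(0.25) = 0.5
  s(X_2) = √(4.9167) = 2.2174

Step 3 — r_{ij} = s_{ij} / (s_i · s_j):
  r[X_1,X_1] = 1 (diagonal).
  r[X_1,X_2] = 0.25 / (0.5 · 2.2174) = 0.25 / 1.1087 = 0.2255
  r[X_2,X_2] = 1 (diagonal).

R is symmetric with unit diagonal. Assembling:

R = [[1, 0.2255],
 [0.2255, 1]]


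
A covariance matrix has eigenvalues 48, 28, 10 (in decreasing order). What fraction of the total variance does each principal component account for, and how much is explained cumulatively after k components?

Step 1 — total variance = trace(Sigma) = Σ λ_i = 48 + 28 + 10 = 86.

Step 2 — fraction explained by component i = λ_i / Σ λ:
  PC1: 48/86 = 0.5581
  PC2: 28/86 = 0.3256
  PC3: 10/86 = 0.1163

Step 3 — cumulative fraction after k components = (λ_1 + ... + λ_k) / Σ λ:
  k = 1: 48/86 = 0.5581
  k = 2: (48 + 28)/86 = 76/86 = 0.8837
  k = 3: (48 + 28 + 10)/86 = 86/86 = 1

Summary (fraction, with percent):

explained: PC1 0.5581 (55.81%), PC2 0.3256 (32.56%), PC3 0.1163 (11.63%);  cumulative: 0.5581, 0.8837, 1


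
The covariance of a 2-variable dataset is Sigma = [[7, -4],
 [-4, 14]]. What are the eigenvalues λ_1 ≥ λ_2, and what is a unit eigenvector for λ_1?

Step 1 — characteristic polynomial of 2×2 Sigma:
  det(Sigma - λI) = λ² - trace · λ + det = 0.
  trace = 7 + 14 = 21, det = 7·14 - (-4)² = 82.
Step 2 — discriminant:
  Δ = trace² - 4·det = 441 - 328 = 113.
Step 3 — eigenvalues:
  λ = (trace ± √Δ)/2 = (21 ± 10.6301)/2,
  λ_1 = 15.8151,  λ_2 = 5.1849.

Step 4 — unit eigenvector for λ_1: solve (Sigma - λ_1 I)v = 0. First row:
  (7 - 15.8151)·v_x + (-4)·v_y = 0, i.e. (-8.8151)·v_x + (-4)·v_y = 0,
  so v ∝ (b, λ_1 - a) = (-4, 8.8151); multiply by -1 so the first entry is positive: u = (4, -8.8151).
  ||u|| = √((4)² + (-8.8151)²) = √(93.7055) ≈ 9.6802,
  v_1 = u/||u|| ≈ (0.4132, -0.9106) (||v_1|| = 1).

λ_1 = 15.8151,  λ_2 = 5.1849;  v_1 ≈ (0.4132, -0.9106)


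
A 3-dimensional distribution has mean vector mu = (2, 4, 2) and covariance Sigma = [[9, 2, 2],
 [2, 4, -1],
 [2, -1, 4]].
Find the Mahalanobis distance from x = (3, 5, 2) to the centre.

Step 1 — centre the observation: (x - mu) = (1, 1, 0).

Step 2 — invert Sigma (cofactor / det for 3×3, or solve directly):
  Sigma^{-1} = [[0.1579, -0.1053, -0.1053],
 [-0.1053, 0.3368, 0.1368],
 [-0.1053, 0.1368, 0.3368]].

Step 3 — form the quadratic (x - mu)^T · Sigma^{-1} · (x - mu):
  Sigma^{-1} · (x - mu) = (0.0526, 0.2316, 0.0316).
  (x - mu)^T · [Sigma^{-1} · (x - mu)] = (1)·(0.0526) + (1)·(0.2316) + (0)·(0.0316) = 0.2842.

Step 4 — take square root: d = √(0.2842) ≈ 0.5331.

d(x, mu) = √(0.2842) ≈ 0.5331


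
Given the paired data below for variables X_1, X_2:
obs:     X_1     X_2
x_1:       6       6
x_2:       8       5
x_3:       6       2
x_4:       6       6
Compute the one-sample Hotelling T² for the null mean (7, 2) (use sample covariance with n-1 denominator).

Step 1 — sample mean vector:
  mean(X_1) = (6 + 8 + 6 + 6) / 4 = 26/4 = 6.5
  mean(X_2) = (6 + 5 + 2 + 6) / 4 = 19/4 = 4.75
  x̄ = (6.5, 4.75),  deviation x̄ - mu_0 = (6.5, 4.75) - (7, 2) = (-0.5, 2.75).

Step 2 — sample covariance matrix, S[i,j] = (1/(n-1)) · Σ_k (x_{k,i} - mean_i) · (x_{k,j} - mean_j), divisor n-1 = 3:
  S[X_1,X_1] = ((-0.5)·(-0.5) + (1.5)·(1.5) + (-0.5)·(-0.5) + (-0.5)·(-0.5)) / 3 = 3/3 = 1
  S[X_1,X_2] = ((-0.5)·(1.25) + (1.5)·(0.25) + (-0.5)·(-2.75) + (-0.5)·(1.25)) / 3 = 0.5/3 = 0.1667
  S[X_2,X_2] = ((1.25)·(1.25) + (0.25)·(0.25) + (-2.75)·(-2.75) + (1.25)·(1.25)) / 3 = 10.75/3 = 3.5833
  S = [[1, 0.1667],
 [0.1667, 3.5833]].

Step 3 — invert S. det(S) = 1·3.5833 - (0.1667)² = 3.5556.
  S^{-1} = (1/det) · [[d, -b], [-b, a]] = [[1.0078, -0.0469],
 [-0.0469, 0.2812]].

Step 4 — quadratic form (x̄ - mu_0)^T · S^{-1} · (x̄ - mu_0):
  S^{-1} · (x̄ - mu_0) = (-0.6328, 0.7969),
  (x̄ - mu_0)^T · [...] = (-0.5)·(-0.6328) + (2.75)·(0.7969) = 2.5078.

Step 5 — scale by n: T² = 4 · 2.5078 = 10.0312.

T² ≈ 10.0312


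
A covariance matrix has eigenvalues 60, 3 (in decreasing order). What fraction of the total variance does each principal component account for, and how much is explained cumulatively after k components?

Step 1 — total variance = trace(Sigma) = Σ λ_i = 60 + 3 = 63.

Step 2 — fraction explained by component i = λ_i / Σ λ:
  PC1: 60/63 = 0.9524
  PC2: 3/63 = 0.0476

Step 3 — cumulative fraction after k components = (λ_1 + ... + λ_k) / Σ λ:
  k = 1: 60/63 = 0.9524
  k = 2: (60 + 3)/63 = 63/63 = 1

Summary (fraction, with percent):

explained: PC1 0.9524 (95.24%), PC2 0.0476 (4.76%);  cumulative: 0.9524, 1


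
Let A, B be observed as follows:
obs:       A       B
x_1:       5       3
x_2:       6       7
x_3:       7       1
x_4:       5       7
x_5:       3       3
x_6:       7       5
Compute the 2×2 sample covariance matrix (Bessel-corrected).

Step 1 — column means:
  mean(A) = (5 + 6 + 7 + 5 + 3 + 7) / 6 = 33/6 = 5.5
  mean(B) = (3 + 7 + 1 + 7 + 3 + 5) / 6 = 26/6 = 4.3333

Step 2 — sample covariance S[i,j] = (1/(n-1)) · Σ_k (x_{k,i} - mean_i) · (x_{k,j} - mean_j), with n-1 = 5.
  S[A,A] = ((-0.5)·(-0.5) + (0.5)·(0.5) + (1.5)·(1.5) + (-0.5)·(-0.5) + (-2.5)·(-2.5) + (1.5)·(1.5)) / 5 = 11.5/5 = 2.3
  S[A,B] = ((-0.5)·(-1.3333) + (0.5)·(2.6667) + (1.5)·(-3.3333) + (-0.5)·(2.6667) + (-2.5)·(-1.3333) + (1.5)·(0.6667)) / 5 = 0/5 = 0
  S[B,B] = ((-1.3333)·(-1.3333) + (2.6667)·(2.6667) + (-3.3333)·(-3.3333) + (2.6667)·(2.6667) + (-1.3333)·(-1.3333) + (0.6667)·(0.6667)) / 5 = 29.3333/5 = 5.8667

S is symmetric (S[j,i] = S[i,j]). Assembling:

S = [[2.3, 0],
 [0, 5.8667]]


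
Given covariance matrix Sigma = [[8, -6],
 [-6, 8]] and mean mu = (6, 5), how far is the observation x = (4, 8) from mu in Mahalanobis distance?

Step 1 — centre the observation: (x - mu) = (-2, 3).

Step 2 — invert Sigma. det(Sigma) = 8·8 - (-6)² = 28.
  Sigma^{-1} = (1/det) · [[d, -b], [-b, a]] = [[0.2857, 0.2143],
 [0.2143, 0.2857]].

Step 3 — form the quadratic (x - mu)^T · Sigma^{-1} · (x - mu):
  Sigma^{-1} · (x - mu) = (0.0714, 0.4286).
  (x - mu)^T · [Sigma^{-1} · (x - mu)] = (-2)·(0.0714) + (3)·(0.4286) = 1.1429.

Step 4 — take square root: d = √(1.1429) ≈ 1.069.

d(x, mu) = √(1.1429) ≈ 1.069


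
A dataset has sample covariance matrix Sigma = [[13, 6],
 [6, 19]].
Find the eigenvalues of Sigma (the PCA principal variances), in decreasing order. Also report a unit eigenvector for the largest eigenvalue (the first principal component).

Step 1 — characteristic polynomial of 2×2 Sigma:
  det(Sigma - λI) = λ² - trace · λ + det = 0.
  trace = 13 + 19 = 32, det = 13·19 - (6)² = 211.
Step 2 — discriminant:
  Δ = trace² - 4·det = 1024 - 844 = 180.
Step 3 — eigenvalues:
  λ = (trace ± √Δ)/2 = (32 ± 13.4164)/2,
  λ_1 = 22.7082,  λ_2 = 9.2918.

Step 4 — unit eigenvector for λ_1: solve (Sigma - λ_1 I)v = 0. First row:
  (13 - 22.7082)·v_x + (6)·v_y = 0, i.e. (-9.7082)·v_x + (6)·v_y = 0,
  so v ∝ (b, λ_1 - a) = (6, 9.7082) = u.
  ||u|| = √((6)² + (9.7082)²) = √(130.2492) ≈ 11.4127,
  v_1 = u/||u|| ≈ (0.5257, 0.8507) (||v_1|| = 1).

λ_1 = 22.7082,  λ_2 = 9.2918;  v_1 ≈ (0.5257, 0.8507)


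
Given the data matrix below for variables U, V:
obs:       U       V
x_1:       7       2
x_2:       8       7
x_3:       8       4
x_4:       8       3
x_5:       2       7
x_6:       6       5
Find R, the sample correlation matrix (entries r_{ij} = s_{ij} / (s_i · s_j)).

Step 1 — column means:
  mean(U) = (7 + 8 + 8 + 8 + 2 + 6) / 6 = 39/6 = 6.5
  mean(V) = (2 + 7 + 4 + 3 + 7 + 5) / 6 = 28/6 = 4.6667

Step 2 — sample variances and covariances s[i,j] = (1/(n-1)) · Σ_k (x_{k,i} - mean_i) · (x_{k,j} - mean_j), with n-1 = 5:
  s[U,U] = ((0.5)·(0.5) + (1.5)·(1.5) + (1.5)·(1.5) + (1.5)·(1.5) + (-4.5)·(-4.5) + (-0.5)·(-0.5)) / 5 = 27.5/5 = 5.5
  s[U,V] = ((0.5)·(-2.6667) + (1.5)·(2.3333) + (1.5)·(-0.6667) + (1.5)·(-1.6667) + (-4.5)·(2.3333) + (-0.5)·(0.3333)) / 5 = -12/5 = -2.4
  s[V,V] = ((-2.6667)·(-2.6667) + (2.3333)·(2.3333) + (-0.6667)·(-0.6667) + (-1.6667)·(-1.6667) + (2.3333)·(2.3333) + (0.3333)·(0.3333)) / 5 = 21.3333/5 = 4.2667
  Sample standard deviations s_i = √(s[i,i]):
  s(U) = √(5.5) = 2.3452
  s(V) = √(4.2667) = 2.0656

Step 3 — r_{ij} = s_{ij} / (s_i · s_j):
  r[U,U] = 1 (diagonal).
  r[U,V] = -2.4 / (2.3452 · 2.0656) = -2.4 / 4.8442 = -0.4954
  r[V,V] = 1 (diagonal).

R is symmetric with unit diagonal. Assembling:

R = [[1, -0.4954],
 [-0.4954, 1]]


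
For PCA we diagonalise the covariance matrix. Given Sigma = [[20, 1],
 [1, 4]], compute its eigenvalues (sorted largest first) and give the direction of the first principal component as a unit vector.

Step 1 — characteristic polynomial of 2×2 Sigma:
  det(Sigma - λI) = λ² - trace · λ + det = 0.
  trace = 20 + 4 = 24, det = 20·4 - (1)² = 79.
Step 2 — discriminant:
  Δ = trace² - 4·det = 576 - 316 = 260.
Step 3 — eigenvalues:
  λ = (trace ± √Δ)/2 = (24 ± 16.1245)/2,
  λ_1 = 20.0623,  λ_2 = 3.9377.

Step 4 — unit eigenvector for λ_1: solve (Sigma - λ_1 I)v = 0. First row:
  (20 - 20.0623)·v_x + (1)·v_y = 0, i.e. (-0.0623)·v_x + (1)·v_y = 0,
  so v ∝ (b, λ_1 - a) = (1, 0.0623) = u.
  ||u|| = √((1)² + (0.0623)²) = √(1.0039) ≈ 1.0019,
  v_1 = u/||u|| ≈ (0.9981, 0.0621) (||v_1|| = 1).

λ_1 = 20.0623,  λ_2 = 3.9377;  v_1 ≈ (0.9981, 0.0621)


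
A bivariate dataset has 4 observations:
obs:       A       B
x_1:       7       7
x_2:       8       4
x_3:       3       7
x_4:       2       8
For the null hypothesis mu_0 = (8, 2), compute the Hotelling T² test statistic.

Step 1 — sample mean vector:
  mean(A) = (7 + 8 + 3 + 2) / 4 = 20/4 = 5
  mean(B) = (7 + 4 + 7 + 8) / 4 = 26/4 = 6.5
  x̄ = (5, 6.5),  deviation x̄ - mu_0 = (5, 6.5) - (8, 2) = (-3, 4.5).

Step 2 — sample covariance matrix, S[i,j] = (1/(n-1)) · Σ_k (x_{k,i} - mean_i) · (x_{k,j} - mean_j), divisor n-1 = 3:
  S[A,A] = ((2)·(2) + (3)·(3) + (-2)·(-2) + (-3)·(-3)) / 3 = 26/3 = 8.6667
  S[A,B] = ((2)·(0.5) + (3)·(-2.5) + (-2)·(0.5) + (-3)·(1.5)) / 3 = -12/3 = -4
  S[B,B] = ((0.5)·(0.5) + (-2.5)·(-2.5) + (0.5)·(0.5) + (1.5)·(1.5)) / 3 = 9/3 = 3
  S = [[8.6667, -4],
 [-4, 3]].

Step 3 — invert S. det(S) = 8.6667·3 - (-4)² = 10.
  S^{-1} = (1/det) · [[d, -b], [-b, a]] = [[0.3, 0.4],
 [0.4, 0.8667]].

Step 4 — quadratic form (x̄ - mu_0)^T · S^{-1} · (x̄ - mu_0):
  S^{-1} · (x̄ - mu_0) = (0.9, 2.7),
  (x̄ - mu_0)^T · [...] = (-3)·(0.9) + (4.5)·(2.7) = 9.45.

Step 5 — scale by n: T² = 4 · 9.45 = 37.8.

T² ≈ 37.8


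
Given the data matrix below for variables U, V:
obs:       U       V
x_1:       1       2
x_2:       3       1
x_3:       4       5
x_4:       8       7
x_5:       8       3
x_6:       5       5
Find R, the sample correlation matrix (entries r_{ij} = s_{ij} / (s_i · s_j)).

Step 1 — column means:
  mean(U) = (1 + 3 + 4 + 8 + 8 + 5) / 6 = 29/6 = 4.8333
  mean(V) = (2 + 1 + 5 + 7 + 3 + 5) / 6 = 23/6 = 3.8333

Step 2 — sample variances and covariances s[i,j] = (1/(n-1)) · Σ_k (x_{k,i} - mean_i) · (x_{k,j} - mean_j), with n-1 = 5:
  s[U,U] = ((-3.8333)·(-3.8333) + (-1.8333)·(-1.8333) + (-0.8333)·(-0.8333) + (3.1667)·(3.1667) + (3.1667)·(3.1667) + (0.1667)·(0.1667)) / 5 = 38.8333/5 = 7.7667
  s[U,V] = ((-3.8333)·(-1.8333) + (-1.8333)·(-2.8333) + (-0.8333)·(1.1667) + (3.1667)·(3.1667) + (3.1667)·(-0.8333) + (0.1667)·(1.1667)) / 5 = 18.8333/5 = 3.7667
  s[V,V] = ((-1.8333)·(-1.8333) + (-2.8333)·(-2.8333) + (1.1667)·(1.1667) + (3.1667)·(3.1667) + (-0.8333)·(-0.8333) + (1.1667)·(1.1667)) / 5 = 24.8333/5 = 4.9667
  Sample standard deviations s_i = √(s[i,i]):
  s(U) = √(7.7667) = 2.7869
  s(V) = √(4.9667) = 2.2286

Step 3 — r_{ij} = s_{ij} / (s_i · s_j):
  r[U,U] = 1 (diagonal).
  r[U,V] = 3.7667 / (2.7869 · 2.2286) = 3.7667 / 6.2108 = 0.6065
  r[V,V] = 1 (diagonal).

R is symmetric with unit diagonal. Assembling:

R = [[1, 0.6065],
 [0.6065, 1]]


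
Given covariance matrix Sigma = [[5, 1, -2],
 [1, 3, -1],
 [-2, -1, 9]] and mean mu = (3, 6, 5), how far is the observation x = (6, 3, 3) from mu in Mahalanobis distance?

Step 1 — centre the observation: (x - mu) = (3, -3, -2).

Step 2 — invert Sigma (cofactor / det for 3×3, or solve directly):
  Sigma^{-1} = [[0.2301, -0.0619, 0.0442],
 [-0.0619, 0.3628, 0.0265],
 [0.0442, 0.0265, 0.1239]].

Step 3 — form the quadratic (x - mu)^T · Sigma^{-1} · (x - mu):
  Sigma^{-1} · (x - mu) = (0.7876, -1.3274, -0.1947).
  (x - mu)^T · [Sigma^{-1} · (x - mu)] = (3)·(0.7876) + (-3)·(-1.3274) + (-2)·(-0.1947) = 6.7345.

Step 4 — take square root: d = √(6.7345) ≈ 2.5951.

d(x, mu) = √(6.7345) ≈ 2.5951


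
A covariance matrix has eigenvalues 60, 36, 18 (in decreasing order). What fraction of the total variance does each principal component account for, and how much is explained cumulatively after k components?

Step 1 — total variance = trace(Sigma) = Σ λ_i = 60 + 36 + 18 = 114.

Step 2 — fraction explained by component i = λ_i / Σ λ:
  PC1: 60/114 = 0.5263
  PC2: 36/114 = 0.3158
  PC3: 18/114 = 0.1579

Step 3 — cumulative fraction after k components = (λ_1 + ... + λ_k) / Σ λ:
  k = 1: 60/114 = 0.5263
  k = 2: (60 + 36)/114 = 96/114 = 0.8421
  k = 3: (60 + 36 + 18)/114 = 114/114 = 1

Summary (fraction, with percent):

explained: PC1 0.5263 (52.63%), PC2 0.3158 (31.58%), PC3 0.1579 (15.79%);  cumulative: 0.5263, 0.8421, 1


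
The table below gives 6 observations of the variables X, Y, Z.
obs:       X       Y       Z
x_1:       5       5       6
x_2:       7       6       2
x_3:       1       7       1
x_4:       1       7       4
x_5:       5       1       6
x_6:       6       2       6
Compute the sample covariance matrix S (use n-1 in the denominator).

Step 1 — column means:
  mean(X) = (5 + 7 + 1 + 1 + 5 + 6) / 6 = 25/6 = 4.1667
  mean(Y) = (5 + 6 + 7 + 7 + 1 + 2) / 6 = 28/6 = 4.6667
  mean(Z) = (6 + 2 + 1 + 4 + 6 + 6) / 6 = 25/6 = 4.1667

Step 2 — sample covariance S[i,j] = (1/(n-1)) · Σ_k (x_{k,i} - mean_i) · (x_{k,j} - mean_j), with n-1 = 5.
  S[X,X] = ((0.8333)·(0.8333) + (2.8333)·(2.8333) + (-3.1667)·(-3.1667) + (-3.1667)·(-3.1667) + (0.8333)·(0.8333) + (1.8333)·(1.8333)) / 5 = 32.8333/5 = 6.5667
  S[X,Y] = ((0.8333)·(0.3333) + (2.8333)·(1.3333) + (-3.1667)·(2.3333) + (-3.1667)·(2.3333) + (0.8333)·(-3.6667) + (1.8333)·(-2.6667)) / 5 = -18.6667/5 = -3.7333
  S[X,Z] = ((0.8333)·(1.8333) + (2.8333)·(-2.1667) + (-3.1667)·(-3.1667) + (-3.1667)·(-0.1667) + (0.8333)·(1.8333) + (1.8333)·(1.8333)) / 5 = 10.8333/5 = 2.1667
  S[Y,Y] = ((0.3333)·(0.3333) + (1.3333)·(1.3333) + (2.3333)·(2.3333) + (2.3333)·(2.3333) + (-3.6667)·(-3.6667) + (-2.6667)·(-2.6667)) / 5 = 33.3333/5 = 6.6667
  S[Y,Z] = ((0.3333)·(1.8333) + (1.3333)·(-2.1667) + (2.3333)·(-3.1667) + (2.3333)·(-0.1667) + (-3.6667)·(1.8333) + (-2.6667)·(1.8333)) / 5 = -21.6667/5 = -4.3333
  S[Z,Z] = ((1.8333)·(1.8333) + (-2.1667)·(-2.1667) + (-3.1667)·(-3.1667) + (-0.1667)·(-0.1667) + (1.8333)·(1.8333) + (1.8333)·(1.8333)) / 5 = 24.8333/5 = 4.9667

S is symmetric (S[j,i] = S[i,j]). Assembling:

S = [[6.5667, -3.7333, 2.1667],
 [-3.7333, 6.6667, -4.3333],
 [2.1667, -4.3333, 4.9667]]


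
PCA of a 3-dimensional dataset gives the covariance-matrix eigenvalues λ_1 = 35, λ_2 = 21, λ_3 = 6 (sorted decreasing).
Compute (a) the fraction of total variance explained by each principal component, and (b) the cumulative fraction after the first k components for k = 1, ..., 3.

Step 1 — total variance = trace(Sigma) = Σ λ_i = 35 + 21 + 6 = 62.

Step 2 — fraction explained by component i = λ_i / Σ λ:
  PC1: 35/62 = 0.5645
  PC2: 21/62 = 0.3387
  PC3: 6/62 = 0.0968

Step 3 — cumulative fraction after k components = (λ_1 + ... + λ_k) / Σ λ:
  k = 1: 35/62 = 0.5645
  k = 2: (35 + 21)/62 = 56/62 = 0.9032
  k = 3: (35 + 21 + 6)/62 = 62/62 = 1

Summary (fraction, with percent):

explained: PC1 0.5645 (56.45%), PC2 0.3387 (33.87%), PC3 0.0968 (9.68%);  cumulative: 0.5645, 0.9032, 1


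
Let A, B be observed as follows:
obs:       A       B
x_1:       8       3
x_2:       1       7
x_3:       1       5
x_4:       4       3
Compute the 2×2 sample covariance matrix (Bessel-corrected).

Step 1 — column means:
  mean(A) = (8 + 1 + 1 + 4) / 4 = 14/4 = 3.5
  mean(B) = (3 + 7 + 5 + 3) / 4 = 18/4 = 4.5

Step 2 — sample covariance S[i,j] = (1/(n-1)) · Σ_k (x_{k,i} - mean_i) · (x_{k,j} - mean_j), with n-1 = 3.
  S[A,A] = ((4.5)·(4.5) + (-2.5)·(-2.5) + (-2.5)·(-2.5) + (0.5)·(0.5)) / 3 = 33/3 = 11
  S[A,B] = ((4.5)·(-1.5) + (-2.5)·(2.5) + (-2.5)·(0.5) + (0.5)·(-1.5)) / 3 = -15/3 = -5
  S[B,B] = ((-1.5)·(-1.5) + (2.5)·(2.5) + (0.5)·(0.5) + (-1.5)·(-1.5)) / 3 = 11/3 = 3.6667

S is symmetric (S[j,i] = S[i,j]). Assembling:

S = [[11, -5],
 [-5, 3.6667]]


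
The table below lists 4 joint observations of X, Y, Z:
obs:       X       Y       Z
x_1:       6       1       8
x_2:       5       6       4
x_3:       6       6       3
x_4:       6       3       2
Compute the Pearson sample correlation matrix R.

Step 1 — column means:
  mean(X) = (6 + 5 + 6 + 6) / 4 = 23/4 = 5.75
  mean(Y) = (1 + 6 + 6 + 3) / 4 = 16/4 = 4
  mean(Z) = (8 + 4 + 3 + 2) / 4 = 17/4 = 4.25

Step 2 — sample variances and covariances s[i,j] = (1/(n-1)) · Σ_k (x_{k,i} - mean_i) · (x_{k,j} - mean_j), with n-1 = 3:
  s[X,X] = ((0.25)·(0.25) + (-0.75)·(-0.75) + (0.25)·(0.25) + (0.25)·(0.25)) / 3 = 0.75/3 = 0.25
  s[X,Y] = ((0.25)·(-3) + (-0.75)·(2) + (0.25)·(2) + (0.25)·(-1)) / 3 = -2/3 = -0.6667
  s[X,Z] = ((0.25)·(3.75) + (-0.75)·(-0.25) + (0.25)·(-1.25) + (0.25)·(-2.25)) / 3 = 0.25/3 = 0.0833
  s[Y,Y] = ((-3)·(-3) + (2)·(2) + (2)·(2) + (-1)·(-1)) / 3 = 18/3 = 6
  s[Y,Z] = ((-3)·(3.75) + (2)·(-0.25) + (2)·(-1.25) + (-1)·(-2.25)) / 3 = -12/3 = -4
  s[Z,Z] = ((3.75)·(3.75) + (-0.25)·(-0.25) + (-1.25)·(-1.25) + (-2.25)·(-2.25)) / 3 = 20.75/3 = 6.9167
  Sample standard deviations s_i = √(s[i,i]):
  s(X) = √(0.25) = 0.5
  s(Y) = √(6) = 2.4495
  s(Z) = √(6.9167) = 2.63

Step 3 — r_{ij} = s_{ij} / (s_i · s_j):
  r[X,X] = 1 (diagonal).
  r[X,Y] = -0.6667 / (0.5 · 2.4495) = -0.6667 / 1.2247 = -0.5443
  r[X,Z] = 0.0833 / (0.5 · 2.63) = 0.0833 / 1.315 = 0.0634
  r[Y,Y] = 1 (diagonal).
  r[Y,Z] = -4 / (2.4495 · 2.63) = -4 / 6.442 = -0.6209
  r[Z,Z] = 1 (diagonal).

R is symmetric with unit diagonal. Assembling:

R = [[1, -0.5443, 0.0634],
 [-0.5443, 1, -0.6209],
 [0.0634, -0.6209, 1]]


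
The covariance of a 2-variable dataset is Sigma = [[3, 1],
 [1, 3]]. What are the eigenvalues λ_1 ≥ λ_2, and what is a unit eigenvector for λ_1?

Step 1 — characteristic polynomial of 2×2 Sigma:
  det(Sigma - λI) = λ² - trace · λ + det = 0.
  trace = 3 + 3 = 6, det = 3·3 - (1)² = 8.
Step 2 — discriminant:
  Δ = trace² - 4·det = 36 - 32 = 4.
Step 3 — eigenvalues:
  λ = (trace ± √Δ)/2 = (6 ± 2)/2,
  λ_1 = 4,  λ_2 = 2.

Step 4 — unit eigenvector for λ_1: solve (Sigma - λ_1 I)v = 0. First row:
  (3 - 4)·v_x + (1)·v_y = 0, i.e. (-1)·v_x + (1)·v_y = 0,
  so v ∝ (b, λ_1 - a) = (1, 1) = u.
  ||u|| = √((1)² + (1)²) = √(2) ≈ 1.4142,
  v_1 = u/||u|| ≈ (0.7071, 0.7071) (||v_1|| = 1).

λ_1 = 4,  λ_2 = 2;  v_1 ≈ (0.7071, 0.7071)


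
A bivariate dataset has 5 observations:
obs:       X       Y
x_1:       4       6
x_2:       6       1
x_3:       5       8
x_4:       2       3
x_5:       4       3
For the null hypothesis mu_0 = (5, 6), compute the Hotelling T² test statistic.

Step 1 — sample mean vector:
  mean(X) = (4 + 6 + 5 + 2 + 4) / 5 = 21/5 = 4.2
  mean(Y) = (6 + 1 + 8 + 3 + 3) / 5 = 21/5 = 4.2
  x̄ = (4.2, 4.2),  deviation x̄ - mu_0 = (4.2, 4.2) - (5, 6) = (-0.8, -1.8).

Step 2 — sample covariance matrix, S[i,j] = (1/(n-1)) · Σ_k (x_{k,i} - mean_i) · (x_{k,j} - mean_j), divisor n-1 = 4:
  S[X,X] = ((-0.2)·(-0.2) + (1.8)·(1.8) + (0.8)·(0.8) + (-2.2)·(-2.2) + (-0.2)·(-0.2)) / 4 = 8.8/4 = 2.2
  S[X,Y] = ((-0.2)·(1.8) + (1.8)·(-3.2) + (0.8)·(3.8) + (-2.2)·(-1.2) + (-0.2)·(-1.2)) / 4 = -0.2/4 = -0.05
  S[Y,Y] = ((1.8)·(1.8) + (-3.2)·(-3.2) + (3.8)·(3.8) + (-1.2)·(-1.2) + (-1.2)·(-1.2)) / 4 = 30.8/4 = 7.7
  S = [[2.2, -0.05],
 [-0.05, 7.7]].

Step 3 — invert S. det(S) = 2.2·7.7 - (-0.05)² = 16.9375.
  S^{-1} = (1/det) · [[d, -b], [-b, a]] = [[0.4546, 0.003],
 [0.003, 0.1299]].

Step 4 — quadratic form (x̄ - mu_0)^T · S^{-1} · (x̄ - mu_0):
  S^{-1} · (x̄ - mu_0) = (-0.369, -0.2362),
  (x̄ - mu_0)^T · [...] = (-0.8)·(-0.369) + (-1.8)·(-0.2362) = 0.7203.

Step 5 — scale by n: T² = 5 · 0.7203 = 3.6015.

T² ≈ 3.6015


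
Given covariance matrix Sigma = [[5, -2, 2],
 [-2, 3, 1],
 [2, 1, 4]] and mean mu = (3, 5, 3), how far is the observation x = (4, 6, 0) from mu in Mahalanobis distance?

Step 1 — centre the observation: (x - mu) = (1, 1, -3).

Step 2 — invert Sigma (cofactor / det for 3×3, or solve directly):
  Sigma^{-1} = [[0.5789, 0.5263, -0.4211],
 [0.5263, 0.8421, -0.4737],
 [-0.4211, -0.4737, 0.5789]].

Step 3 — form the quadratic (x - mu)^T · Sigma^{-1} · (x - mu):
  Sigma^{-1} · (x - mu) = (2.3684, 2.7895, -2.6316).
  (x - mu)^T · [Sigma^{-1} · (x - mu)] = (1)·(2.3684) + (1)·(2.7895) + (-3)·(-2.6316) = 13.0526.

Step 4 — take square root: d = √(13.0526) ≈ 3.6128.

d(x, mu) = √(13.0526) ≈ 3.6128


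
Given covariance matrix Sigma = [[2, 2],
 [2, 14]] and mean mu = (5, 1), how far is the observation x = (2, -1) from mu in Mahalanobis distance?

Step 1 — centre the observation: (x - mu) = (-3, -2).

Step 2 — invert Sigma. det(Sigma) = 2·14 - (2)² = 24.
  Sigma^{-1} = (1/det) · [[d, -b], [-b, a]] = [[0.5833, -0.0833],
 [-0.0833, 0.0833]].

Step 3 — form the quadratic (x - mu)^T · Sigma^{-1} · (x - mu):
  Sigma^{-1} · (x - mu) = (-1.5833, 0.0833).
  (x - mu)^T · [Sigma^{-1} · (x - mu)] = (-3)·(-1.5833) + (-2)·(0.0833) = 4.5833.

Step 4 — take square root: d = √(4.5833) ≈ 2.1409.

d(x, mu) = √(4.5833) ≈ 2.1409


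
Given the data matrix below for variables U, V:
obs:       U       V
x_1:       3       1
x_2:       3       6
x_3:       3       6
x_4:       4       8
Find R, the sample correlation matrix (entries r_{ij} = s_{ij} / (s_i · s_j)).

Step 1 — column means:
  mean(U) = (3 + 3 + 3 + 4) / 4 = 13/4 = 3.25
  mean(V) = (1 + 6 + 6 + 8) / 4 = 21/4 = 5.25

Step 2 — sample variances and covariances s[i,j] = (1/(n-1)) · Σ_k (x_{k,i} - mean_i) · (x_{k,j} - mean_j), with n-1 = 3:
  s[U,U] = ((-0.25)·(-0.25) + (-0.25)·(-0.25) + (-0.25)·(-0.25) + (0.75)·(0.75)) / 3 = 0.75/3 = 0.25
  s[U,V] = ((-0.25)·(-4.25) + (-0.25)·(0.75) + (-0.25)·(0.75) + (0.75)·(2.75)) / 3 = 2.75/3 = 0.9167
  s[V,V] = ((-4.25)·(-4.25) + (0.75)·(0.75) + (0.75)·(0.75) + (2.75)·(2.75)) / 3 = 26.75/3 = 8.9167
  Sample standard deviations s_i = √(s[i,i]):
  s(U) = √(0.25) = 0.5
  s(V) = √(8.9167) = 2.9861

Step 3 — r_{ij} = s_{ij} / (s_i · s_j):
  r[U,U] = 1 (diagonal).
  r[U,V] = 0.9167 / (0.5 · 2.9861) = 0.9167 / 1.493 = 0.614
  r[V,V] = 1 (diagonal).

R is symmetric with unit diagonal. Assembling:

R = [[1, 0.614],
 [0.614, 1]]


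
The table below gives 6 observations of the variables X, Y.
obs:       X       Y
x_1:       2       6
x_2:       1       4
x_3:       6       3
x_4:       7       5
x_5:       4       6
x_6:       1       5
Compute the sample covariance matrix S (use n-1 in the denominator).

Step 1 — column means:
  mean(X) = (2 + 1 + 6 + 7 + 4 + 1) / 6 = 21/6 = 3.5
  mean(Y) = (6 + 4 + 3 + 5 + 6 + 5) / 6 = 29/6 = 4.8333

Step 2 — sample covariance S[i,j] = (1/(n-1)) · Σ_k (x_{k,i} - mean_i) · (x_{k,j} - mean_j), with n-1 = 5.
  S[X,X] = ((-1.5)·(-1.5) + (-2.5)·(-2.5) + (2.5)·(2.5) + (3.5)·(3.5) + (0.5)·(0.5) + (-2.5)·(-2.5)) / 5 = 33.5/5 = 6.7
  S[X,Y] = ((-1.5)·(1.1667) + (-2.5)·(-0.8333) + (2.5)·(-1.8333) + (3.5)·(0.1667) + (0.5)·(1.1667) + (-2.5)·(0.1667)) / 5 = -3.5/5 = -0.7
  S[Y,Y] = ((1.1667)·(1.1667) + (-0.8333)·(-0.8333) + (-1.8333)·(-1.8333) + (0.1667)·(0.1667) + (1.1667)·(1.1667) + (0.1667)·(0.1667)) / 5 = 6.8333/5 = 1.3667

S is symmetric (S[j,i] = S[i,j]). Assembling:

S = [[6.7, -0.7],
 [-0.7, 1.3667]]


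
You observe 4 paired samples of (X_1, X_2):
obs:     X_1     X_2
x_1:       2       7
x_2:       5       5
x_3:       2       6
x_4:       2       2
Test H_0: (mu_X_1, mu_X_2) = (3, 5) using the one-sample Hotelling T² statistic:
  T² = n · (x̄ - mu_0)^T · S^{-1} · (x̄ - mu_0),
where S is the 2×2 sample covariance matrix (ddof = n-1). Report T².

Step 1 — sample mean vector:
  mean(X_1) = (2 + 5 + 2 + 2) / 4 = 11/4 = 2.75
  mean(X_2) = (7 + 5 + 6 + 2) / 4 = 20/4 = 5
  x̄ = (2.75, 5),  deviation x̄ - mu_0 = (2.75, 5) - (3, 5) = (-0.25, 0).

Step 2 — sample covariance matrix, S[i,j] = (1/(n-1)) · Σ_k (x_{k,i} - mean_i) · (x_{k,j} - mean_j), divisor n-1 = 3:
  S[X_1,X_1] = ((-0.75)·(-0.75) + (2.25)·(2.25) + (-0.75)·(-0.75) + (-0.75)·(-0.75)) / 3 = 6.75/3 = 2.25
  S[X_1,X_2] = ((-0.75)·(2) + (2.25)·(0) + (-0.75)·(1) + (-0.75)·(-3)) / 3 = 0/3 = 0
  S[X_2,X_2] = ((2)·(2) + (0)·(0) + (1)·(1) + (-3)·(-3)) / 3 = 14/3 = 4.6667
  S = [[2.25, 0],
 [0, 4.6667]].

Step 3 — invert S. det(S) = 2.25·4.6667 - (0)² = 10.5.
  S^{-1} = (1/det) · [[d, -b], [-b, a]] = [[0.4444, 0],
 [0, 0.2143]].

Step 4 — quadratic form (x̄ - mu_0)^T · S^{-1} · (x̄ - mu_0):
  S^{-1} · (x̄ - mu_0) = (-0.1111, 0),
  (x̄ - mu_0)^T · [...] = (-0.25)·(-0.1111) + (0)·(0) = 0.0278.

Step 5 — scale by n: T² = 4 · 0.0278 = 0.1111.

T² ≈ 0.1111


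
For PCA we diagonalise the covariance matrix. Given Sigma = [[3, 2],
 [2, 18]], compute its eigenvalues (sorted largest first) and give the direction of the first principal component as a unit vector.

Step 1 — characteristic polynomial of 2×2 Sigma:
  det(Sigma - λI) = λ² - trace · λ + det = 0.
  trace = 3 + 18 = 21, det = 3·18 - (2)² = 50.
Step 2 — discriminant:
  Δ = trace² - 4·det = 441 - 200 = 241.
Step 3 — eigenvalues:
  λ = (trace ± √Δ)/2 = (21 ± 15.5242)/2,
  λ_1 = 18.2621,  λ_2 = 2.7379.

Step 4 — unit eigenvector for λ_1: solve (Sigma - λ_1 I)v = 0. First row:
  (3 - 18.2621)·v_x + (2)·v_y = 0, i.e. (-15.2621)·v_x + (2)·v_y = 0,
  so v ∝ (b, λ_1 - a) = (2, 15.2621) = u.
  ||u|| = √((2)² + (15.2621)²) = √(236.9313) ≈ 15.3926,
  v_1 = u/||u|| ≈ (0.1299, 0.9915) (||v_1|| = 1).

λ_1 = 18.2621,  λ_2 = 2.7379;  v_1 ≈ (0.1299, 0.9915)


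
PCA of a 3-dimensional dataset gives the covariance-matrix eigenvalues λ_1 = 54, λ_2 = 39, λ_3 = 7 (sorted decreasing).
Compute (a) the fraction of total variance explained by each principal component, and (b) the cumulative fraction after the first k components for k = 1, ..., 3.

Step 1 — total variance = trace(Sigma) = Σ λ_i = 54 + 39 + 7 = 100.

Step 2 — fraction explained by component i = λ_i / Σ λ:
  PC1: 54/100 = 0.54
  PC2: 39/100 = 0.39
  PC3: 7/100 = 0.07

Step 3 — cumulative fraction after k components = (λ_1 + ... + λ_k) / Σ λ:
  k = 1: 54/100 = 0.54
  k = 2: (54 + 39)/100 = 93/100 = 0.93
  k = 3: (54 + 39 + 7)/100 = 100/100 = 1

Summary (fraction, with percent):

explained: PC1 0.54 (54%), PC2 0.39 (39%), PC3 0.07 (7%);  cumulative: 0.54, 0.93, 1


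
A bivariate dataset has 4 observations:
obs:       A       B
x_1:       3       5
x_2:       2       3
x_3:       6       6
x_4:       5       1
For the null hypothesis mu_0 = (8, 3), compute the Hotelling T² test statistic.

Step 1 — sample mean vector:
  mean(A) = (3 + 2 + 6 + 5) / 4 = 16/4 = 4
  mean(B) = (5 + 3 + 6 + 1) / 4 = 15/4 = 3.75
  x̄ = (4, 3.75),  deviation x̄ - mu_0 = (4, 3.75) - (8, 3) = (-4, 0.75).

Step 2 — sample covariance matrix, S[i,j] = (1/(n-1)) · Σ_k (x_{k,i} - mean_i) · (x_{k,j} - mean_j), divisor n-1 = 3:
  S[A,A] = ((-1)·(-1) + (-2)·(-2) + (2)·(2) + (1)·(1)) / 3 = 10/3 = 3.3333
  S[A,B] = ((-1)·(1.25) + (-2)·(-0.75) + (2)·(2.25) + (1)·(-2.75)) / 3 = 2/3 = 0.6667
  S[B,B] = ((1.25)·(1.25) + (-0.75)·(-0.75) + (2.25)·(2.25) + (-2.75)·(-2.75)) / 3 = 14.75/3 = 4.9167
  S = [[3.3333, 0.6667],
 [0.6667, 4.9167]].

Step 3 — invert S. det(S) = 3.3333·4.9167 - (0.6667)² = 15.9444.
  S^{-1} = (1/det) · [[d, -b], [-b, a]] = [[0.3084, -0.0418],
 [-0.0418, 0.2091]].

Step 4 — quadratic form (x̄ - mu_0)^T · S^{-1} · (x̄ - mu_0):
  S^{-1} · (x̄ - mu_0) = (-1.2648, 0.324),
  (x̄ - mu_0)^T · [...] = (-4)·(-1.2648) + (0.75)·(0.324) = 5.3023.

Step 5 — scale by n: T² = 4 · 5.3023 = 21.2091.

T² ≈ 21.2091


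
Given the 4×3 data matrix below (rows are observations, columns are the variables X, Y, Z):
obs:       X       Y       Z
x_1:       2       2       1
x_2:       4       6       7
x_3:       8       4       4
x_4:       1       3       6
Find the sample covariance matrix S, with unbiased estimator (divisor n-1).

Step 1 — column means:
  mean(X) = (2 + 4 + 8 + 1) / 4 = 15/4 = 3.75
  mean(Y) = (2 + 6 + 4 + 3) / 4 = 15/4 = 3.75
  mean(Z) = (1 + 7 + 4 + 6) / 4 = 18/4 = 4.5

Step 2 — sample covariance S[i,j] = (1/(n-1)) · Σ_k (x_{k,i} - mean_i) · (x_{k,j} - mean_j), with n-1 = 3.
  S[X,X] = ((-1.75)·(-1.75) + (0.25)·(0.25) + (4.25)·(4.25) + (-2.75)·(-2.75)) / 3 = 28.75/3 = 9.5833
  S[X,Y] = ((-1.75)·(-1.75) + (0.25)·(2.25) + (4.25)·(0.25) + (-2.75)·(-0.75)) / 3 = 6.75/3 = 2.25
  S[X,Z] = ((-1.75)·(-3.5) + (0.25)·(2.5) + (4.25)·(-0.5) + (-2.75)·(1.5)) / 3 = 0.5/3 = 0.1667
  S[Y,Y] = ((-1.75)·(-1.75) + (2.25)·(2.25) + (0.25)·(0.25) + (-0.75)·(-0.75)) / 3 = 8.75/3 = 2.9167
  S[Y,Z] = ((-1.75)·(-3.5) + (2.25)·(2.5) + (0.25)·(-0.5) + (-0.75)·(1.5)) / 3 = 10.5/3 = 3.5
  S[Z,Z] = ((-3.5)·(-3.5) + (2.5)·(2.5) + (-0.5)·(-0.5) + (1.5)·(1.5)) / 3 = 21/3 = 7

S is symmetric (S[j,i] = S[i,j]). Assembling:

S = [[9.5833, 2.25, 0.1667],
 [2.25, 2.9167, 3.5],
 [0.1667, 3.5, 7]]


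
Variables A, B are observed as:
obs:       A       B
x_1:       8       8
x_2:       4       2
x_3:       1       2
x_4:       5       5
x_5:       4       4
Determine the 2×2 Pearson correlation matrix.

Step 1 — column means:
  mean(A) = (8 + 4 + 1 + 5 + 4) / 5 = 22/5 = 4.4
  mean(B) = (8 + 2 + 2 + 5 + 4) / 5 = 21/5 = 4.2

Step 2 — sample variances and covariances s[i,j] = (1/(n-1)) · Σ_k (x_{k,i} - mean_i) · (x_{k,j} - mean_j), with n-1 = 4:
  s[A,A] = ((3.6)·(3.6) + (-0.4)·(-0.4) + (-3.4)·(-3.4) + (0.6)·(0.6) + (-0.4)·(-0.4)) / 4 = 25.2/4 = 6.3
  s[A,B] = ((3.6)·(3.8) + (-0.4)·(-2.2) + (-3.4)·(-2.2) + (0.6)·(0.8) + (-0.4)·(-0.2)) / 4 = 22.6/4 = 5.65
  s[B,B] = ((3.8)·(3.8) + (-2.2)·(-2.2) + (-2.2)·(-2.2) + (0.8)·(0.8) + (-0.2)·(-0.2)) / 4 = 24.8/4 = 6.2
  Sample standard deviations s_i = √(s[i,i]):
  s(A) = √(6.3) = 2.51
  s(B) = √(6.2) = 2.49

Step 3 — r_{ij} = s_{ij} / (s_i · s_j):
  r[A,A] = 1 (diagonal).
  r[A,B] = 5.65 / (2.51 · 2.49) = 5.65 / 6.2498 = 0.904
  r[B,B] = 1 (diagonal).

R is symmetric with unit diagonal. Assembling:

R = [[1, 0.904],
 [0.904, 1]]


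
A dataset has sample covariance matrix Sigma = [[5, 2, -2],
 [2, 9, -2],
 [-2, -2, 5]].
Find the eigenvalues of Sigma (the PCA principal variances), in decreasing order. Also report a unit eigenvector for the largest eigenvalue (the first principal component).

Step 1 — characteristic polynomial p(λ) = det(λI - Sigma) = λ³ - tr·λ² + c_1·λ - det, where tr = trace, c_1 = sum of the principal 2×2 minors, det = det(Sigma):
  tr = 5 + 9 + 5 = 19,
  c_1 = (5·9 - (2)²) + (5·5 - (-2)²) + (9·5 - (-2)²) = 41 + 21 + 41 = 103,
  det = 5·(9·5 - (-2)²) - (2)·((2)·5 - (-2)·(-2)) + (-2)·((2)·(-2) - 9·(-2)) = 5·(41) - (2)·(6) + (-2)·(14) = 165.
  So p(λ) = λ³ - 19λ² + 103λ - 165.
Step 2 — look for an integer root (rational root theorem: any rational root is an integer divisor of 165). Testing λ = 3:
  p(3) = 27 - 171 + 309 - 165 = 0  ✓
  Dividing out (λ - 3): p(λ) = (λ - 3)(λ² - 16λ + 55).
Step 3 — remaining eigenvalues from the quadratic λ² - 16λ + 55 = 0:
  Δ = 16² - 4·55 = 256 - 220 = 36,  λ = (16 ± √36)/2 = (16 ± 6)/2 = 11 or 5.
  Sorted: λ_1 = 11,  λ_2 = 5,  λ_3 = 3  (check: sum = 19 = tr ✓).

Step 4 — unit eigenvector for λ_1 = 11: v spans the null space of (Sigma - λ_1 I), whose rows are
  r_1 = (-6, 2, -2),  r_2 = (2, -2, -2),  r_3 = (-2, -2, -6).
  v is orthogonal to every row, so take v ∝ r_1 × r_2 = ((2)·(-2) - (-2)·(-2), (-2)·(2) - (-6)·(-2), (-6)·(-2) - (2)·(2)) = (-8, -16, 8).
  Rescale (divide by 8; multiply by -1 so the first nonzero entry is positive): u = (1, 2, -1).
  ||u|| = √((1)² + (2)² + (-1)²) = √(6) ≈ 2.4495,  v_1 = u/||u|| ≈ (0.4082, 0.8165, -0.4082) (||v_1|| = 1).

λ_1 = 11,  λ_2 = 5,  λ_3 = 3;  v_1 ≈ (0.4082, 0.8165, -0.4082)


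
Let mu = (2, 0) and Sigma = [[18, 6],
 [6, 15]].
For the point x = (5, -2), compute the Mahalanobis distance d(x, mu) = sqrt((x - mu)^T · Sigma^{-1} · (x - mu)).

Step 1 — centre the observation: (x - mu) = (3, -2).

Step 2 — invert Sigma. det(Sigma) = 18·15 - (6)² = 234.
  Sigma^{-1} = (1/det) · [[d, -b], [-b, a]] = [[0.0641, -0.0256],
 [-0.0256, 0.0769]].

Step 3 — form the quadratic (x - mu)^T · Sigma^{-1} · (x - mu):
  Sigma^{-1} · (x - mu) = (0.2436, -0.2308).
  (x - mu)^T · [Sigma^{-1} · (x - mu)] = (3)·(0.2436) + (-2)·(-0.2308) = 1.1923.

Step 4 — take square root: d = √(1.1923) ≈ 1.0919.

d(x, mu) = √(1.1923) ≈ 1.0919


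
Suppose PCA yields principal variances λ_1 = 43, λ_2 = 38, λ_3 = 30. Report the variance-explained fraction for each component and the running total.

Step 1 — total variance = trace(Sigma) = Σ λ_i = 43 + 38 + 30 = 111.

Step 2 — fraction explained by component i = λ_i / Σ λ:
  PC1: 43/111 = 0.3874
  PC2: 38/111 = 0.3423
  PC3: 30/111 = 0.2703

Step 3 — cumulative fraction after k components = (λ_1 + ... + λ_k) / Σ λ:
  k = 1: 43/111 = 0.3874
  k = 2: (43 + 38)/111 = 81/111 = 0.7297
  k = 3: (43 + 38 + 30)/111 = 111/111 = 1

Summary (fraction, with percent):

explained: PC1 0.3874 (38.74%), PC2 0.3423 (34.23%), PC3 0.2703 (27.03%);  cumulative: 0.3874, 0.7297, 1


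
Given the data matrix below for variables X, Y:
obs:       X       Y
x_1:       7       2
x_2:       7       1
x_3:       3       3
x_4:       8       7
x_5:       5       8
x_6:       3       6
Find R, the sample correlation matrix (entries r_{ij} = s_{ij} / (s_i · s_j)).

Step 1 — column means:
  mean(X) = (7 + 7 + 3 + 8 + 5 + 3) / 6 = 33/6 = 5.5
  mean(Y) = (2 + 1 + 3 + 7 + 8 + 6) / 6 = 27/6 = 4.5

Step 2 — sample variances and covariances s[i,j] = (1/(n-1)) · Σ_k (x_{k,i} - mean_i) · (x_{k,j} - mean_j), with n-1 = 5:
  s[X,X] = ((1.5)·(1.5) + (1.5)·(1.5) + (-2.5)·(-2.5) + (2.5)·(2.5) + (-0.5)·(-0.5) + (-2.5)·(-2.5)) / 5 = 23.5/5 = 4.7
  s[X,Y] = ((1.5)·(-2.5) + (1.5)·(-3.5) + (-2.5)·(-1.5) + (2.5)·(2.5) + (-0.5)·(3.5) + (-2.5)·(1.5)) / 5 = -4.5/5 = -0.9
  s[Y,Y] = ((-2.5)·(-2.5) + (-3.5)·(-3.5) + (-1.5)·(-1.5) + (2.5)·(2.5) + (3.5)·(3.5) + (1.5)·(1.5)) / 5 = 41.5/5 = 8.3
  Sample standard deviations s_i = √(s[i,i]):
  s(X) = √(4.7) = 2.1679
  s(Y) = √(8.3) = 2.881

Step 3 — r_{ij} = s_{ij} / (s_i · s_j):
  r[X,X] = 1 (diagonal).
  r[X,Y] = -0.9 / (2.1679 · 2.881) = -0.9 / 6.2458 = -0.1441
  r[Y,Y] = 1 (diagonal).

R is symmetric with unit diagonal. Assembling:

R = [[1, -0.1441],
 [-0.1441, 1]]


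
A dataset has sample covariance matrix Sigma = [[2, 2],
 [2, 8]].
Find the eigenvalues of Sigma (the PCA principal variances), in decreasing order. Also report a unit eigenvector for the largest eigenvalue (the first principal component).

Step 1 — characteristic polynomial of 2×2 Sigma:
  det(Sigma - λI) = λ² - trace · λ + det = 0.
  trace = 2 + 8 = 10, det = 2·8 - (2)² = 12.
Step 2 — discriminant:
  Δ = trace² - 4·det = 100 - 48 = 52.
Step 3 — eigenvalues:
  λ = (trace ± √Δ)/2 = (10 ± 7.2111)/2,
  λ_1 = 8.6056,  λ_2 = 1.3944.

Step 4 — unit eigenvector for λ_1: solve (Sigma - λ_1 I)v = 0. First row:
  (2 - 8.6056)·v_x + (2)·v_y = 0, i.e. (-6.6056)·v_x + (2)·v_y = 0,
  so v ∝ (b, λ_1 - a) = (2, 6.6056) = u.
  ||u|| = √((2)² + (6.6056)²) = √(47.6333) ≈ 6.9017,
  v_1 = u/||u|| ≈ (0.2898, 0.9571) (||v_1|| = 1).

λ_1 = 8.6056,  λ_2 = 1.3944;  v_1 ≈ (0.2898, 0.9571)


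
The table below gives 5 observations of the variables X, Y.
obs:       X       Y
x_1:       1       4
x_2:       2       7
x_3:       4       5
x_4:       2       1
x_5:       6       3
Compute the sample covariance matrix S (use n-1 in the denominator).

Step 1 — column means:
  mean(X) = (1 + 2 + 4 + 2 + 6) / 5 = 15/5 = 3
  mean(Y) = (4 + 7 + 5 + 1 + 3) / 5 = 20/5 = 4

Step 2 — sample covariance S[i,j] = (1/(n-1)) · Σ_k (x_{k,i} - mean_i) · (x_{k,j} - mean_j), with n-1 = 4.
  S[X,X] = ((-2)·(-2) + (-1)·(-1) + (1)·(1) + (-1)·(-1) + (3)·(3)) / 4 = 16/4 = 4
  S[X,Y] = ((-2)·(0) + (-1)·(3) + (1)·(1) + (-1)·(-3) + (3)·(-1)) / 4 = -2/4 = -0.5
  S[Y,Y] = ((0)·(0) + (3)·(3) + (1)·(1) + (-3)·(-3) + (-1)·(-1)) / 4 = 20/4 = 5

S is symmetric (S[j,i] = S[i,j]). Assembling:

S = [[4, -0.5],
 [-0.5, 5]]
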